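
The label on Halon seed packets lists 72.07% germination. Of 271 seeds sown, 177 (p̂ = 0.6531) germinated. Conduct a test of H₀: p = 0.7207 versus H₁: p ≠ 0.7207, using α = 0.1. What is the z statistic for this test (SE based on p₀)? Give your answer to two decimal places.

z = -2.48

p̂ = 177/271 = 0.6531.
SE = √(p₀(1−p₀)/n) = √(0.20129/271) = 0.0273.
z = (0.6531 − 0.7207)/0.0273 = -0.0676/0.0273 = -2.48.
Two-sided p-value ≈ 2·Φ(−2.479) = 0.0132. With α = 0.1, reject H₀.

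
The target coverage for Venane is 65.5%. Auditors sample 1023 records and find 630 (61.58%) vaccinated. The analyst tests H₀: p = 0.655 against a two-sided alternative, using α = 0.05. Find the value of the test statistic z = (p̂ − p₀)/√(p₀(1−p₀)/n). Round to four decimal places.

p̂ = 630/1023 ≈ 0.6158358.
Under H₀, SE = √(0.655·0.345/1023) = √(0.000220894) = 0.0148625.
z = (0.6158358 − 0.655)/0.0148625 = -0.0391642/0.0148625 = -2.6351.
Two-sided p-value ≈ 2·Φ(−2.635) = 0.0084. With α = 0.05, reject H₀.

z = -2.6351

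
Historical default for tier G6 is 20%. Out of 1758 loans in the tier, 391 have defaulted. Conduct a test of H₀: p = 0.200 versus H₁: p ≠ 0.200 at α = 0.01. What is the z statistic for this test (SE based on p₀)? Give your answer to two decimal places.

z = 2.35

p̂ = 391/1758 ≈ 0.22241.
Under H₀, SE = √(0.2·0.8/1758) = √(9.10125e-05) = 0.00954.
z = (0.22241 − 0.2)/0.00954 = 0.02241/0.00954 = 2.35.
Two-sided p-value ≈ 2·Φ(−2.349) = 0.0188, so at α = 0.01 we fail to reject H₀.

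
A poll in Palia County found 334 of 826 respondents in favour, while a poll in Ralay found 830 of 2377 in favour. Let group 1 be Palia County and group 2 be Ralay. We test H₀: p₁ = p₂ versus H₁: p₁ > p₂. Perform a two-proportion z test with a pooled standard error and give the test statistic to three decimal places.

z = 2.840

p̂₁ = 334/826 = 0.40436, p̂₂ = 830/2377 = 0.34918.
Pooled p̂ = (334+830)/(826+2377) = 1164/3203 = 0.36341.
SE = √(p̂(1−p̂)(1/n₁+1/n₂)) = √(0.36341·0.63659·0.00163135) = √(0.000377402) = 0.01943.
z = (0.40436 − 0.34918)/0.01943 = 0.05518/0.01943 = 2.840.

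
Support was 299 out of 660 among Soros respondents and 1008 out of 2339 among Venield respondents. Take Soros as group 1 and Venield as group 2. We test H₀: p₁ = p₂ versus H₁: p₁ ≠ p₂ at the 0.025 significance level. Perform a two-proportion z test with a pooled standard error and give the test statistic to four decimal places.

p̂₁ = 299/660 ≈ 0.453030, p̂₂ = 1008/2339 ≈ 0.430953.
Pooled p̂ = (299+1008)/(660+2339) = 1307/2999 = 0.435812.
SE = √(0.24588 × 0.00194268) = 0.021856.
z = (0.453030 − 0.430953)/0.021856 = 0.022077/0.021856 = 1.0101.
Two-sided p-value ≈ 2·Φ(−1.010) = 0.3124; since p > α = 0.025, fail to reject H₀.

z = 1.0101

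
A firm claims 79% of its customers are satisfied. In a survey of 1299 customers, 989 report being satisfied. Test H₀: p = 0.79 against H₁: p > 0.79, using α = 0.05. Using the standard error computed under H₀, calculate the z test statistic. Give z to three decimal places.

z = -2.535

p̂ = 989/1299 ≈ 0.76135.
Under H₀, SE = √(0.79·0.21/1299) = √(0.000127714) = 0.01130.
z = (0.76135 − 0.79)/0.01130 = -0.02865/0.01130 = -2.535.
p-value = P(Z > -2.535) ≈ 0.9944; since p > α = 0.05, fail to reject H₀.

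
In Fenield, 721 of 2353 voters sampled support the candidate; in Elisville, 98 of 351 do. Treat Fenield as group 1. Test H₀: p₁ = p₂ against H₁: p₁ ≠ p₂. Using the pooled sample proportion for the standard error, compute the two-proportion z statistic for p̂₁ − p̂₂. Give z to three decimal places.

p̂₁ = 721/2353 = 0.30642, p̂₂ = 98/351 = 0.27920.
Pooled p̂ = (721+98)/(2353+351) = 819/2704 = 0.30288.
SE = √(0.211146 × 0.00327399) = 0.02629.
z = (0.30642 − 0.27920)/0.02629 = 0.02722/0.02629 = 1.035.

z = 1.035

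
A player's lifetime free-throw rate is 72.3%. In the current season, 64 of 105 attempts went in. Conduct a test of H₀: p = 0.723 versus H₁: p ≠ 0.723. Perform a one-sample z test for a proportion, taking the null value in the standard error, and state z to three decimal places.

p̂ = 64/105 = 0.609524.
Standard error under H₀: √(0.723×0.277/105) = 0.043673.
z = (0.609524 − 0.723)/0.043673 = -0.113476/0.043673 = -2.598.
p-value = 2·P(Z > 2.598) ≈ 0.0094.

z = -2.598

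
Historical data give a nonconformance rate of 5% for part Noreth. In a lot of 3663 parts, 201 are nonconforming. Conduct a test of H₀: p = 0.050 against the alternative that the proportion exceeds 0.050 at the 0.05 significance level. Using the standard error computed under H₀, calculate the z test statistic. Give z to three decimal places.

z = 1.353

p̂ = 201/3663 = 0.05487.
Under H₀, SE = √(0.05·0.95/3663) = √(1.29675e-05) = 0.00360.
z = (0.05487 − 0.05)/0.00360 = 0.00487/0.00360 = 1.353.
p-value = P(Z > 1.353) ≈ 0.0880; since p > α = 0.05, fail to reject H₀.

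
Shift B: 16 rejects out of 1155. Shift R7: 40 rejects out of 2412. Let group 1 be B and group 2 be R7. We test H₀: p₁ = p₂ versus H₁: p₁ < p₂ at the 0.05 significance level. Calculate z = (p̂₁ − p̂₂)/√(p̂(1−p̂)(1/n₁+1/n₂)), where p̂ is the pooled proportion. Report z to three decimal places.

p̂₁ = 16/1155 = 0.013853, p̂₂ = 40/2412 = 0.016584.
Pooled p̂ = (16+40)/(1155+2412) = 56/3567 = 0.015699.
SE = √(0.015453 × 0.00128039) = 0.004448.
z = (0.013853 − 0.016584)/0.004448 = -0.002731/0.004448 = -0.614.
p-value = P(Z < -0.614) ≈ 0.2696. With α = 0.05, fail to reject H₀.

z = -0.614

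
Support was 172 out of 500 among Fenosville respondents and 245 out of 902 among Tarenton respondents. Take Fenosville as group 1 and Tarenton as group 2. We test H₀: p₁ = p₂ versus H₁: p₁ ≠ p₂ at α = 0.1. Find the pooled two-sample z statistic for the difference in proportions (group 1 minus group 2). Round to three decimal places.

z = 2.840

p̂₁ = 172/500 = 0.34400, p̂₂ = 245/902 = 0.27162.
Pooled p̂ = (172+245)/(500+902) = 417/1402 = 0.29743.
SE = √(0.208966 × 0.00310865) = 0.02549.
z = (0.34400 − 0.27162)/0.02549 = 0.07238/0.02549 = 2.840.
Two-sided p-value ≈ 2·Φ(−2.840) = 0.0045; since p < α = 0.1, reject H₀.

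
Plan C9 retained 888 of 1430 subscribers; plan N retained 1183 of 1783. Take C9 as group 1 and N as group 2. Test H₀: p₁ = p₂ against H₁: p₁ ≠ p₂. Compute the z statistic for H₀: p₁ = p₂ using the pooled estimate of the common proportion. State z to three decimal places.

z = -2.502

p̂₁ = 888/1430 = 0.62098, p̂₂ = 1183/1783 = 0.66349.
Pooled p̂ = (888+1183)/(1430+1783) = 2071/3213 = 0.64457.
SE = √(p̂(1−p̂)(1/n₁+1/n₂)) = √(0.64457·0.35543·0.00126015) = √(0.000288701) = 0.01699.
z = (0.62098 − 0.66349)/0.01699 = -0.04251/0.01699 = -2.502.
Two-sided p-value ≈ 2·Φ(−2.502) = 0.0124.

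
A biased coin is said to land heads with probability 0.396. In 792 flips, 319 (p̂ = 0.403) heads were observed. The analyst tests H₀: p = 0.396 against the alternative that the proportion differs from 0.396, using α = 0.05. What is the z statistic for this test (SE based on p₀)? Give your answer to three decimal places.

z = 0.390

p̂ = 319/792 ≈ 0.40278.
Under H₀, SE = √(0.396·0.604/792) = √(0.000302) = 0.01738.
z = (0.40278 − 0.396)/0.01738 = 0.00678/0.01738 = 0.390.
p-value = 2·P(Z > 0.390) ≈ 0.6965. With α = 0.05, fail to reject H₀.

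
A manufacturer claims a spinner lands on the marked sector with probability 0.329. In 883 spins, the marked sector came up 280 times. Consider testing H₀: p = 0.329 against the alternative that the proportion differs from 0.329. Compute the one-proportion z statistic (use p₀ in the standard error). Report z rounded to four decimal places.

z = -0.7526

p̂ = 280/883 ≈ 0.3171008.
Under H₀, SE = √(0.329·0.671/883) = √(0.00025001) = 0.0158117.
z = (0.3171008 − 0.329)/0.0158117 = -0.0118992/0.0158117 = -0.7526.
Two-sided p-value ≈ 2·Φ(−0.753) = 0.4517.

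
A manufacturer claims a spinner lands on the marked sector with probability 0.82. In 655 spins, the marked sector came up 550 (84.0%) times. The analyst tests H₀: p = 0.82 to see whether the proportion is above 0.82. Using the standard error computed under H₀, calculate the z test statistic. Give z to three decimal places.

p̂ = 550/655 = 0.83969.
Standard error under H₀: √(0.82×0.18/655) = 0.01501.
z = (0.83969 − 0.82)/0.01501 = 0.01969/0.01501 = 1.312.

z = 1.312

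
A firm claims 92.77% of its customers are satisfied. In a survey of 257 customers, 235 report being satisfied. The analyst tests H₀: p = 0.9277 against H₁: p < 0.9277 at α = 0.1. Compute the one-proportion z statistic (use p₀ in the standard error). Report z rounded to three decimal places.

p̂ = 235/257 ≈ 0.914397.
Under H₀, SE = √(0.9277·0.0723/257) = √(0.000260983) = 0.016155.
z = (0.914397 − 0.9277)/0.016155 = -0.013303/0.016155 = -0.823.
p-value = P(Z < -0.823) ≈ 0.2051, so at α = 0.1 we fail to reject H₀.

z = -0.823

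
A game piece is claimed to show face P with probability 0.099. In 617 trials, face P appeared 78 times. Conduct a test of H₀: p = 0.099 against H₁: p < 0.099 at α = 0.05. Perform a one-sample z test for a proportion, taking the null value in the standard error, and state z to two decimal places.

p̂ = 78/617 ≈ 0.1264.
Standard error under H₀: √(0.099×0.901/617) = 0.0120.
z = (0.1264 − 0.099)/0.0120 = 0.0274/0.0120 = 2.28.
p-value = P(Z < 2.280) ≈ 0.9887, so at α = 0.05 we fail to reject H₀.

z = 2.28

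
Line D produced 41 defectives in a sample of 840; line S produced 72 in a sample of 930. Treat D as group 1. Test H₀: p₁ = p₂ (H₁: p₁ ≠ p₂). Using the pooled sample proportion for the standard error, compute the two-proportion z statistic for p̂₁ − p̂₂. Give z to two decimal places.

p̂₁ = 41/840 = 0.04881, p̂₂ = 72/930 = 0.07742.
Pooled p̂ = (41+72)/(840+930) = 113/1770 = 0.06384.
SE = √(0.059766 × 0.00226575) = 0.01164.
z = (0.04881 − 0.07742)/0.01164 = -0.02861/0.01164 = -2.46.

z = -2.46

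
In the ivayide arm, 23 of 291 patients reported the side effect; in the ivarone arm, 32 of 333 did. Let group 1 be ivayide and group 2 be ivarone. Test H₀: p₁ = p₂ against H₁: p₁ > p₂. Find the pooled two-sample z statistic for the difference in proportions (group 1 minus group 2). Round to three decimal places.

p̂₁ = 23/291 ≈ 0.07904, p̂₂ = 32/333 ≈ 0.09610.
Pooled p̂ = (23+32)/(291+333) = 55/624 = 0.08814.
SE = √(p̂(1−p̂)(1/n₁+1/n₂)) = √(0.08814·0.91186·0.00643943) = √(0.000517551) = 0.02275.
z = (0.07904 − 0.09610)/0.02275 = -0.01706/0.02275 = -0.750.
p-value = P(Z > -0.750) ≈ 0.7733.

z = -0.750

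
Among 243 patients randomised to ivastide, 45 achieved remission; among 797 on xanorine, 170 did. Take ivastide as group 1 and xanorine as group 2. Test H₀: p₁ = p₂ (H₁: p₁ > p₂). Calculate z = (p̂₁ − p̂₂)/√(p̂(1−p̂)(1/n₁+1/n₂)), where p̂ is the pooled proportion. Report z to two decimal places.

p̂₁ = 45/243 ≈ 0.1852, p̂₂ = 170/797 ≈ 0.2133.
Pooled p̂ = (45+170)/(243+797) = 215/1040 = 0.2067.
SE = √(0.163993 × 0.00536993) = 0.0297.
z = (0.1852 − 0.2133)/0.0297 = -0.0281/0.0297 = -0.95.

z = -0.95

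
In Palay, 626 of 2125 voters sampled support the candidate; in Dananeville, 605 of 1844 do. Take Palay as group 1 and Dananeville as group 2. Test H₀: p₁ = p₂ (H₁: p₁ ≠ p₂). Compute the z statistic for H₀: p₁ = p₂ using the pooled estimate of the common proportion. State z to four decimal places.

z = -2.2758

p̂₁ = 626/2125 ≈ 0.2945882, p̂₂ = 605/1844 ≈ 0.3280911.
Pooled p̂ = (626+605)/(2125+1844) = 1231/3969 = 0.3101537.
SE = √(0.213958 × 0.00101289) = 0.0147213.
z = (0.2945882 − 0.3280911)/0.0147213 = -0.0335029/0.0147213 = -2.2758.
p-value = 2·P(Z > 2.276) ≈ 0.0229.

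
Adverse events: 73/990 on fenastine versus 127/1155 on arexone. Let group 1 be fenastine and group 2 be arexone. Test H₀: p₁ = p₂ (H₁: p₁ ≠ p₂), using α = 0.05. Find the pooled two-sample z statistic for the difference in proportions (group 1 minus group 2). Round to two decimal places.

z = -2.88

p̂₁ = 73/990 = 0.0737, p̂₂ = 127/1155 = 0.1100.
Pooled p̂ = (73+127)/(990+1155) = 200/2145 = 0.0932.
SE = √(0.0845464 × 0.0018759) = 0.0126.
z = (0.0737 − 0.1100)/0.0126 = -0.0363/0.0126 = -2.88.
p-value = 2·P(Z > 2.876) ≈ 0.0040, so at α = 0.05 we reject H₀.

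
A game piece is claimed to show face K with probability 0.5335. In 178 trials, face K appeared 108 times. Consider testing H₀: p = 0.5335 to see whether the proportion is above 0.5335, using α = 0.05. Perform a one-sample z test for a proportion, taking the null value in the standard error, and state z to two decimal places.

z = 1.96

p̂ = 108/178 ≈ 0.6067.
SE = √(p₀(1−p₀)/n) = √(0.24888/178) = 0.0374.
z = (0.6067 − 0.5335)/0.0374 = 0.0732/0.0374 = 1.96.
p-value = P(Z > 1.959) ≈ 0.0251. With α = 0.05, reject H₀.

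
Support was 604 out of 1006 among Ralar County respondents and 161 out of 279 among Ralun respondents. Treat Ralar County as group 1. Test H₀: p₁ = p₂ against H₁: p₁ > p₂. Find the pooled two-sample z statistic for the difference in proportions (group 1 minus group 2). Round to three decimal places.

p̂₁ = 604/1006 = 0.60040, p̂₂ = 161/279 = 0.57706.
Pooled p̂ = (604+161)/(1006+279) = 765/1285 = 0.59533.
SE = √(0.240912 × 0.00457827) = 0.03321.
z = (0.60040 − 0.57706)/0.03321 = 0.02334/0.03321 = 0.703.
p-value = P(Z > 0.703) ≈ 0.2411.

z = 0.703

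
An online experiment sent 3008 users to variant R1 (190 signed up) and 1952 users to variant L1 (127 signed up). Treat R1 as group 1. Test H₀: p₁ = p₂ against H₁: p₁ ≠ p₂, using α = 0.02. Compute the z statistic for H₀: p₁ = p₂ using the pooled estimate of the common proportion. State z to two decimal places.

p̂₁ = 190/3008 ≈ 0.0632, p̂₂ = 127/1952 ≈ 0.0651.
Pooled p̂ = (190+127)/(3008+1952) = 317/4960 = 0.0639.
SE = √(0.0598266 × 0.000844742) = 0.0071.
z = (0.0632 − 0.0651)/0.0071 = -0.0019/0.0071 = -0.27.
Two-sided p-value ≈ 2·Φ(−0.267) = 0.7896, so at α = 0.02 we fail to reject H₀.

z = -0.27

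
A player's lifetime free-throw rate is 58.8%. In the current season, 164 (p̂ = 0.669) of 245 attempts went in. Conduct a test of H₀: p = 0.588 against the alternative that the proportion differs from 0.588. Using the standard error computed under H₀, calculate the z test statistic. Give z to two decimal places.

z = 2.59

p̂ = 164/245 ≈ 0.6694.
Standard error under H₀: √(0.588×0.412/245) = 0.0314.
z = (0.6694 − 0.588)/0.0314 = 0.0814/0.0314 = 2.59.
p-value = 2·P(Z > 2.588) ≈ 0.0096.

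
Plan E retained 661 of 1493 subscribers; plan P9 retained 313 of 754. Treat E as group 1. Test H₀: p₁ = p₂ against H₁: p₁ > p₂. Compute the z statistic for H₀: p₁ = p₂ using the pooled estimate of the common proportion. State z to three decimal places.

p̂₁ = 661/1493 ≈ 0.44273, p̂₂ = 313/754 ≈ 0.41512.
Pooled p̂ = (661+313)/(1493+754) = 974/2247 = 0.43347.
SE = √(0.245573 × 0.00199605) = 0.02214.
z = (0.44273 − 0.41512)/0.02214 = 0.02761/0.02214 = 1.247.
p-value = P(Z > 1.247) ≈ 0.1062.

z = 1.247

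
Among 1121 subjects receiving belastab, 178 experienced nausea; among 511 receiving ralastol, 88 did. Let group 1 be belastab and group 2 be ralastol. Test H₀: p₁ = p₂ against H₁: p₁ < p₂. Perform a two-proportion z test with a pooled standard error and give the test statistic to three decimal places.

p̂₁ = 178/1121 = 0.15879, p̂₂ = 88/511 = 0.17221.
Pooled p̂ = (178+88)/(1121+511) = 266/1632 = 0.16299.
SE = √(p̂(1−p̂)(1/n₁+1/n₂)) = √(0.16299·0.83701·0.00284901) = √(0.000388674) = 0.01971.
z = (0.15879 − 0.17221)/0.01971 = -0.01342/0.01971 = -0.681.

z = -0.681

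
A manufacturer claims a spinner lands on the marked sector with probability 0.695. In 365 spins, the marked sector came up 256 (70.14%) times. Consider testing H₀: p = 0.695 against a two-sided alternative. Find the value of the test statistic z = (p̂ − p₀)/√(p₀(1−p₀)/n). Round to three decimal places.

p̂ = 256/365 = 0.70137.
SE = √(p₀(1−p₀)/n) = √(0.21198/365) = 0.02410.
z = (0.70137 − 0.695)/0.02410 = 0.00637/0.02410 = 0.264.

z = 0.264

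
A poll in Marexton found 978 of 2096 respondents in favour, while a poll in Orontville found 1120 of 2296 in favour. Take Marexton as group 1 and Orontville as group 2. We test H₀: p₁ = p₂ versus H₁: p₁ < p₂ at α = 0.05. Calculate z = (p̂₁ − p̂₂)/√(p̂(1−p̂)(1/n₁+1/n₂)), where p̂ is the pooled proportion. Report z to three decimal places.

z = -1.405

p̂₁ = 978/2096 = 0.46660, p̂₂ = 1120/2296 = 0.48780.
Pooled p̂ = (978+1120)/(2096+2296) = 2098/4392 = 0.47769.
SE = √(0.249502 × 0.000912639) = 0.01509.
z = (0.46660 − 0.48780)/0.01509 = -0.02120/0.01509 = -1.405.
p-value = P(Z < -1.405) ≈ 0.0800. With α = 0.05, fail to reject H₀.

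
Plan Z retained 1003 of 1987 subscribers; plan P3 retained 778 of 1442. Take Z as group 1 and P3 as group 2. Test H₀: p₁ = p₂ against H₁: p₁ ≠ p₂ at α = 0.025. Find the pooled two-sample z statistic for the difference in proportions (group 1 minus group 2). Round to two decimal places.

p̂₁ = 1003/1987 ≈ 0.5048, p̂₂ = 778/1442 ≈ 0.5395.
Pooled p̂ = (1003+778)/(1987+1442) = 1781/3429 = 0.5194.
SE = √(p̂(1−p̂)(1/n₁+1/n₂)) = √(0.5194·0.4806·0.00119675) = √(0.000298738) = 0.0173.
z = (0.5048 − 0.5395)/0.0173 = -0.0347/0.0173 = -2.01.
p-value = 2·P(Z > 2.010) ≈ 0.0444; since p > α = 0.025, fail to reject H₀.

z = -2.01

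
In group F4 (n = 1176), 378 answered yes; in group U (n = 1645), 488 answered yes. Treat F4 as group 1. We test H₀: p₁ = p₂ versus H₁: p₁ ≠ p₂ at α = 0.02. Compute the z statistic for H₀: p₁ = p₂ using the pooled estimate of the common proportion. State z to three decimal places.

p̂₁ = 378/1176 = 0.321429, p̂₂ = 488/1645 = 0.296657.
Pooled p̂ = (378+488)/(1176+1645) = 866/2821 = 0.306983.
SE = √(p̂(1−p̂)(1/n₁+1/n₂)) = √(0.306983·0.693017·0.00145824) = √(0.000310233) = 0.017613.
z = (0.321429 − 0.296657)/0.017613 = 0.024772/0.017613 = 1.406.
p-value = 2·P(Z > 1.406) ≈ 0.1596, so at α = 0.02 we fail to reject H₀.

z = 1.406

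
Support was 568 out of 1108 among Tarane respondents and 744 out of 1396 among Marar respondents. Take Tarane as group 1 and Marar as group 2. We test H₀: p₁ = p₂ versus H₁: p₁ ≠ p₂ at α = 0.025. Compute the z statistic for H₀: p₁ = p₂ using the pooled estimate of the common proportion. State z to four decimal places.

p̂₁ = 568/1108 ≈ 0.512635, p̂₂ = 744/1396 ≈ 0.532951.
Pooled p̂ = (568+744)/(1108+1396) = 1312/2504 = 0.523962.
SE = √(0.249426 × 0.00161886) = 0.020094.
z = (0.512635 − 0.532951)/0.020094 = -0.020316/0.020094 = -1.0110.
p-value = 2·P(Z > 1.011) ≈ 0.3120. With α = 0.025, fail to reject H₀.

z = -1.0110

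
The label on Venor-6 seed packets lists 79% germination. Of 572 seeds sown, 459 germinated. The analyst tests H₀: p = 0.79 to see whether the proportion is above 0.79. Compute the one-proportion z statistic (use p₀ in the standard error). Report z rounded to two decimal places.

z = 0.73

p̂ = 459/572 = 0.8024.
Under H₀, SE = √(0.79·0.21/572) = √(0.000290035) = 0.0170.
z = (0.8024 − 0.79)/0.0170 = 0.0124/0.0170 = 0.73.
p-value = P(Z > 0.731) ≈ 0.2324.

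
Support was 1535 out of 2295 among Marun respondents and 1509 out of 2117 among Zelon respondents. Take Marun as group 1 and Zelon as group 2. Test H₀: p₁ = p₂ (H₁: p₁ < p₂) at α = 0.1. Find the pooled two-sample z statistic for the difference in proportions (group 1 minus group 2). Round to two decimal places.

p̂₁ = 1535/2295 = 0.66885, p̂₂ = 1509/2117 = 0.71280.
Pooled p̂ = (1535+1509)/(2295+2117) = 3044/4412 = 0.68994.
SE = √(0.213924 × 0.000908096) = 0.01394.
z = (0.66885 − 0.71280)/0.01394 = -0.04395/0.01394 = -3.15.
p-value = P(Z < -3.154) ≈ 0.0008, so at α = 0.1 we reject H₀.

z = -3.15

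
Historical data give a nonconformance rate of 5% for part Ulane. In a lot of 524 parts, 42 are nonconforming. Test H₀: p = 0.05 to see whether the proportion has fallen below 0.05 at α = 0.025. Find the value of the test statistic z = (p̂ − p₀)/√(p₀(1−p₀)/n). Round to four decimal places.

z = 3.1670

p̂ = 42/524 ≈ 0.080153.
Standard error under H₀: √(0.05×0.95/524) = 0.009521.
z = (0.080153 − 0.05)/0.009521 = 0.030153/0.009521 = 3.1670.
p-value = P(Z < 3.167) ≈ 0.9992. With α = 0.025, fail to reject H₀.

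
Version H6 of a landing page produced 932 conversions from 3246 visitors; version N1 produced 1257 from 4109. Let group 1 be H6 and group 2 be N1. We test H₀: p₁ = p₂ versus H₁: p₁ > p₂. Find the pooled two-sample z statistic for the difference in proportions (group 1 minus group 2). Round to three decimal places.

z = -1.750

p̂₁ = 932/3246 = 0.28712, p̂₂ = 1257/4109 = 0.30591.
Pooled p̂ = (932+1257)/(3246+4109) = 2189/7355 = 0.29762.
SE = √(0.209043 × 0.00055144) = 0.01074.
z = (0.28712 − 0.30591)/0.01074 = -0.01879/0.01074 = -1.750.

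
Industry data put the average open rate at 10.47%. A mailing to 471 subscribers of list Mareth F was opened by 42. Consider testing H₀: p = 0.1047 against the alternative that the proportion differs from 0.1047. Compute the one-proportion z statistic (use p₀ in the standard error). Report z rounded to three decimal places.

p̂ = 42/471 = 0.08917.
SE = √(p₀(1−p₀)/n) = √(0.093738/471) = 0.01411.
z = (0.08917 − 0.1047)/0.01411 = -0.01553/0.01411 = -1.101.

z = -1.101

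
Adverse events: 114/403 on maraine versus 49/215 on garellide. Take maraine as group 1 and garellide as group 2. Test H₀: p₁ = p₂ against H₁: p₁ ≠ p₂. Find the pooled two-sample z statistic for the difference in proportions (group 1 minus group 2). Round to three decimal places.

p̂₁ = 114/403 ≈ 0.28288, p̂₂ = 49/215 ≈ 0.22791.
Pooled p̂ = (114+49)/(403+215) = 163/618 = 0.26375.
SE = √(0.194188 × 0.00713255) = 0.03722.
z = (0.28288 − 0.22791)/0.03722 = 0.05497/0.03722 = 1.477.
Two-sided p-value ≈ 2·Φ(−1.477) = 0.1397.

z = 1.477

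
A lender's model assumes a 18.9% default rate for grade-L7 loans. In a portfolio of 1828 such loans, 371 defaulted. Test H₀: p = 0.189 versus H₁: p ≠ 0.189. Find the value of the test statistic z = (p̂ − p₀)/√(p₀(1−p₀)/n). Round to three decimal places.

p̂ = 371/1828 = 0.202954.
SE = √(p₀(1−p₀)/n) = √(0.15328/1828) = 0.009157.
z = (0.202954 − 0.189)/0.009157 = 0.013954/0.009157 = 1.524.
p-value = 2·P(Z > 1.524) ≈ 0.1275.

z = 1.524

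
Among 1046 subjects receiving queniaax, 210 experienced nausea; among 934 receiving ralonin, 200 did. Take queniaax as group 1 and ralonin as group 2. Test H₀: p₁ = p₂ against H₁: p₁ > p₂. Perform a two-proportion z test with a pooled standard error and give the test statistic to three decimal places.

p̂₁ = 210/1046 = 0.20076, p̂₂ = 200/934 = 0.21413.
Pooled p̂ = (210+200)/(1046+934) = 410/1980 = 0.20707.
SE = √(0.164192 × 0.00202669) = 0.01824.
z = (0.20076 − 0.21413)/0.01824 = -0.01337/0.01824 = -0.733.

z = -0.733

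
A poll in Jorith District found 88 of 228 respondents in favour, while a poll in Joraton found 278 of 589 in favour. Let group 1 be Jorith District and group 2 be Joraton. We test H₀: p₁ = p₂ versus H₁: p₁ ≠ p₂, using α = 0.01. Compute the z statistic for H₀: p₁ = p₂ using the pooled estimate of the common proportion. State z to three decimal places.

p̂₁ = 88/228 = 0.38596, p̂₂ = 278/589 = 0.47199.
Pooled p̂ = (88+278)/(228+589) = 366/817 = 0.44798.
SE = √(0.247294 × 0.00608376) = 0.03879.
z = (0.38596 − 0.47199)/0.03879 = -0.08603/0.03879 = -2.218.
p-value = 2·P(Z > 2.218) ≈ 0.0266, so at α = 0.01 we fail to reject H₀.

z = -2.218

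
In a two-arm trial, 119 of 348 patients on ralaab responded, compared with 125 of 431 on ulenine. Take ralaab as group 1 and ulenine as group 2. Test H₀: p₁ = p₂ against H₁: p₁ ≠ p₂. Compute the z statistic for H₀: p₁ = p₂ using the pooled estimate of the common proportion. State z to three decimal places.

p̂₁ = 119/348 ≈ 0.341954, p̂₂ = 125/431 ≈ 0.290023.
Pooled p̂ = (119+125)/(348+431) = 244/779 = 0.313222.
SE = √(p̂(1−p̂)(1/n₁+1/n₂)) = √(0.313222·0.686778·0.00519375) = √(0.00111725) = 0.033425.
z = (0.341954 − 0.290023)/0.033425 = 0.051931/0.033425 = 1.554.
Two-sided p-value ≈ 2·Φ(−1.554) = 0.1203.

z = 1.554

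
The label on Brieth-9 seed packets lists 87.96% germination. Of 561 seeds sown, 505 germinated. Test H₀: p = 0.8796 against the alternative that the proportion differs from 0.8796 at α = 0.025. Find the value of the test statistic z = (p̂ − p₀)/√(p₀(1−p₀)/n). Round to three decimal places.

z = 1.498

p̂ = 505/561 = 0.90018.
Under H₀, SE = √(0.8796·0.1204/561) = √(0.000188777) = 0.01374.
z = (0.90018 − 0.8796)/0.01374 = 0.02058/0.01374 = 1.498.
Two-sided p-value ≈ 2·Φ(−1.498) = 0.1342, so at α = 0.025 we fail to reject H₀.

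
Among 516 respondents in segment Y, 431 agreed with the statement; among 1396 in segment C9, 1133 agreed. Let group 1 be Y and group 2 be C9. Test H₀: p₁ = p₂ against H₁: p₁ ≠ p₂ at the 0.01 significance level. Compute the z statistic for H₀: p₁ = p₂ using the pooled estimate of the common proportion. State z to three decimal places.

p̂₁ = 431/516 = 0.83527, p̂₂ = 1133/1396 = 0.81160.
Pooled p̂ = (431+1133)/(516+1396) = 1564/1912 = 0.81799.
SE = √(p̂(1−p̂)(1/n₁+1/n₂)) = √(0.81799·0.18201·0.00265432) = √(0.000395178) = 0.01988.
z = (0.83527 − 0.81160)/0.01988 = 0.02367/0.01988 = 1.191.
p-value = 2·P(Z > 1.191) ≈ 0.2338. With α = 0.01, fail to reject H₀.

z = 1.191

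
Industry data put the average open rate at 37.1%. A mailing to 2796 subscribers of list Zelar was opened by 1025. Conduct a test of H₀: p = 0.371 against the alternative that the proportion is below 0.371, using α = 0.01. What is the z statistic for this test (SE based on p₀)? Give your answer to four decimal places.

p̂ = 1025/2796 ≈ 0.366595.
SE = √(p₀(1−p₀)/n) = √(0.23336/2796) = 0.009136.
z = (0.366595 − 0.371)/0.009136 = -0.004405/0.009136 = -0.4822.
p-value = P(Z < -0.482) ≈ 0.3148. With α = 0.01, fail to reject H₀.

z = -0.4822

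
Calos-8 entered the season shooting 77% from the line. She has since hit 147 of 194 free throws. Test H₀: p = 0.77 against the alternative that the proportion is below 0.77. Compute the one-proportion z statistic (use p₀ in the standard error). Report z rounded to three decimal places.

p̂ = 147/194 ≈ 0.75773.
SE = √(p₀(1−p₀)/n) = √(0.1771/194) = 0.03021.
z = (0.75773 − 0.77)/0.03021 = -0.01227/0.03021 = -0.406.
p-value = P(Z < -0.406) ≈ 0.3424.

z = -0.406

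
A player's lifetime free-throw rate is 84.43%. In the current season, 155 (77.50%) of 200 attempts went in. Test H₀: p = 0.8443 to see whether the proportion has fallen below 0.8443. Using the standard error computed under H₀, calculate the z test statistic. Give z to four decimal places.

z = -2.7031

p̂ = 155/200 = 0.7750000.
Standard error under H₀: √(0.8443×0.1557/200) = 0.0256376.
z = (0.7750000 − 0.8443)/0.0256376 = -0.0693000/0.0256376 = -2.7031.
p-value = P(Z < -2.703) ≈ 0.0034.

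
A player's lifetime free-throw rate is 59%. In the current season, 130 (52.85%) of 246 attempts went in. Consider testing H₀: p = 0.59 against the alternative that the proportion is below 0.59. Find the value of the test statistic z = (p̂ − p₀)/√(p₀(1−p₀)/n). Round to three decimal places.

z = -1.963

p̂ = 130/246 = 0.528455.
SE = √(p₀(1−p₀)/n) = √(0.2419/246) = 0.031358.
z = (0.528455 − 0.59)/0.031358 = -0.061545/0.031358 = -1.963.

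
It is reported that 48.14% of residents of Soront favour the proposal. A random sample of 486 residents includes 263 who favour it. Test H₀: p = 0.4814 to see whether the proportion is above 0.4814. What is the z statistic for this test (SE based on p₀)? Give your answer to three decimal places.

z = 2.636

p̂ = 263/486 ≈ 0.541152.
Standard error under H₀: √(0.4814×0.5186/486) = 0.022665.
z = (0.541152 − 0.4814)/0.022665 = 0.059752/0.022665 = 2.636.
p-value = P(Z > 2.636) ≈ 0.0042.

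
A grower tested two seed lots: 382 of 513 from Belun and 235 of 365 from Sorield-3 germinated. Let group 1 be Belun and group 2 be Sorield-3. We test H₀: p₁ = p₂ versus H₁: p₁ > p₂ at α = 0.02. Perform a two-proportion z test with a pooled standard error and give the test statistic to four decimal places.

p̂₁ = 382/513 ≈ 0.7446394, p̂₂ = 235/365 ≈ 0.6438356.
Pooled p̂ = (382+235)/(513+365) = 617/878 = 0.7027335.
SE = √(p̂(1−p̂)(1/n₁+1/n₂)) = √(0.7027335·0.2972665·0.00468904) = √(0.000979537) = 0.0312976.
z = (0.7446394 − 0.6438356)/0.0312976 = 0.1008038/0.0312976 = 3.2208.
p-value = P(Z > 3.221) ≈ 0.0006. With α = 0.02, reject H₀.

z = 3.2208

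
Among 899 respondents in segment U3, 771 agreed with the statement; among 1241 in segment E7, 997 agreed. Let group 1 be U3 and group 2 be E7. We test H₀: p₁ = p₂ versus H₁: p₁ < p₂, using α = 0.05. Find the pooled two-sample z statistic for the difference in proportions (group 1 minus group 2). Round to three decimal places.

z = 3.268

p̂₁ = 771/899 = 0.857620, p̂₂ = 997/1241 = 0.803384.
Pooled p̂ = (771+997)/(899+1241) = 1768/2140 = 0.826168.
SE = √(p̂(1−p̂)(1/n₁+1/n₂)) = √(0.826168·0.173832·0.00191815) = √(0.000275474) = 0.016597.
z = (0.857620 − 0.803384)/0.016597 = 0.054236/0.016597 = 3.268.
p-value = P(Z < 3.268) ≈ 0.9995, so at α = 0.05 we fail to reject H₀.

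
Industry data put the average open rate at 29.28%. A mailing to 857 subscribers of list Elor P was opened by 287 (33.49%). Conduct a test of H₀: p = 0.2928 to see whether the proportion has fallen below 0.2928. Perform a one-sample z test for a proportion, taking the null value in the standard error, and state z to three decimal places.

z = 2.708

p̂ = 287/857 = 0.33489.
SE = √(p₀(1−p₀)/n) = √(0.20707/857) = 0.01554.
z = (0.33489 − 0.2928)/0.01554 = 0.04209/0.01554 = 2.708.
p-value = P(Z < 2.708) ≈ 0.9966.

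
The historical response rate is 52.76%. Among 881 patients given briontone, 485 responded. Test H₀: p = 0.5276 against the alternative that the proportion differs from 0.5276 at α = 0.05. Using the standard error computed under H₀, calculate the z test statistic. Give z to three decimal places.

p̂ = 485/881 ≈ 0.55051.
Standard error under H₀: √(0.5276×0.4724/881) = 0.01682.
z = (0.55051 − 0.5276)/0.01682 = 0.02291/0.01682 = 1.362.
p-value = 2·P(Z > 1.362) ≈ 0.1732. With α = 0.05, fail to reject H₀.

z = 1.362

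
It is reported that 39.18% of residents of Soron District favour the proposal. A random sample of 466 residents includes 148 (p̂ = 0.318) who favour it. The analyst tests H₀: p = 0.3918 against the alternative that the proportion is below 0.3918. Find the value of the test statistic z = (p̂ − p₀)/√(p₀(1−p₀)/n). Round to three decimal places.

p̂ = 148/466 = 0.317597.
Under H₀, SE = √(0.3918·0.6082/466) = √(0.000511358) = 0.022613.
z = (0.317597 − 0.3918)/0.022613 = -0.074203/0.022613 = -3.281.
p-value = P(Z < -3.281) ≈ 0.0005.

z = -3.281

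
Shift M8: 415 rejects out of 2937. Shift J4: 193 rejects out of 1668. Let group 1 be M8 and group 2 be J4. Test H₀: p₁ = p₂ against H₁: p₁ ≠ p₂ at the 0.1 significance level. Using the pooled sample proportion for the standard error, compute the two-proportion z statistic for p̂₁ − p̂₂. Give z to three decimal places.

z = 2.466

p̂₁ = 415/2937 = 0.141301, p̂₂ = 193/1668 = 0.115707.
Pooled p̂ = (415+193)/(2937+1668) = 608/4605 = 0.132030.
SE = √(0.114598 × 0.000940004) = 0.010379.
z = (0.141301 − 0.115707)/0.010379 = 0.025594/0.010379 = 2.466.
Two-sided p-value ≈ 2·Φ(−2.466) = 0.0137, so at α = 0.1 we reject H₀.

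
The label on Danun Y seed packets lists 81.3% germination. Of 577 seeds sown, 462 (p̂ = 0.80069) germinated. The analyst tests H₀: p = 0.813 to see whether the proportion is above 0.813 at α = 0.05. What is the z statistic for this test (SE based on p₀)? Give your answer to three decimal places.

z = -0.758

p̂ = 462/577 ≈ 0.80069.
Under H₀, SE = √(0.813·0.187/577) = √(0.000263485) = 0.01623.
z = (0.80069 − 0.813)/0.01623 = -0.01231/0.01623 = -0.758.
p-value = P(Z > -0.758) ≈ 0.7758, so at α = 0.05 we fail to reject H₀.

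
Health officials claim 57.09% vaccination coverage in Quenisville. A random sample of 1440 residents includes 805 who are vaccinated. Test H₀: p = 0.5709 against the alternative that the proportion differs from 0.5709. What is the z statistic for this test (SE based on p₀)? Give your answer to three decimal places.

z = -0.910

p̂ = 805/1440 = 0.55903.
SE = √(p₀(1−p₀)/n) = √(0.24497/1440) = 0.01304.
z = (0.55903 − 0.5709)/0.01304 = -0.01187/0.01304 = -0.910.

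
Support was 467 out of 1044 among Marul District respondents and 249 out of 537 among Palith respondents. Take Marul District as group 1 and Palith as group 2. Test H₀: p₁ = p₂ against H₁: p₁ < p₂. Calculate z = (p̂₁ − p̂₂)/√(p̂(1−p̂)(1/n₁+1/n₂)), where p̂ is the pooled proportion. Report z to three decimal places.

z = -0.619

p̂₁ = 467/1044 ≈ 0.44732, p̂₂ = 249/537 ≈ 0.46369.
Pooled p̂ = (467+249)/(1044+537) = 716/1581 = 0.45288.
SE = √(0.24778 × 0.00282005) = 0.02643.
z = (0.44732 − 0.46369)/0.02643 = -0.01637/0.02643 = -0.619.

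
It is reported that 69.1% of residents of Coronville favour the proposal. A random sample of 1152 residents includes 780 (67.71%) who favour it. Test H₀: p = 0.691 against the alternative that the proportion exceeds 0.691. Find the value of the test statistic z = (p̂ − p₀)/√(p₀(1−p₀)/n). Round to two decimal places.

p̂ = 780/1152 = 0.6771.
Under H₀, SE = √(0.691·0.309/1152) = √(0.000185346) = 0.0136.
z = (0.6771 − 0.691)/0.0136 = -0.0139/0.0136 = -1.02.
p-value = P(Z > -1.022) ≈ 0.8467.

z = -1.02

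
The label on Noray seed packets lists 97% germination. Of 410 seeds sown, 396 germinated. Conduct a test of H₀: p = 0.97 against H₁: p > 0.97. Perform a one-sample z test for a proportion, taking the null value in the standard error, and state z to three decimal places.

z = -0.492

p̂ = 396/410 ≈ 0.965854.
Under H₀, SE = √(0.97·0.03/410) = √(7.09756e-05) = 0.008425.
z = (0.965854 − 0.97)/0.008425 = -0.004146/0.008425 = -0.492.
p-value = P(Z > -0.492) ≈ 0.6887.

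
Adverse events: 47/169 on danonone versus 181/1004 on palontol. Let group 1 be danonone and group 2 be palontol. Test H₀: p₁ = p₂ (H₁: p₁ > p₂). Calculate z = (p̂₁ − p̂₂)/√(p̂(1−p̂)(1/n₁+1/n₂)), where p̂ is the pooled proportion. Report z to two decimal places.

p̂₁ = 47/169 = 0.2781, p̂₂ = 181/1004 = 0.1803.
Pooled p̂ = (47+181)/(169+1004) = 228/1173 = 0.1944.
SE = √(p̂(1−p̂)(1/n₁+1/n₂)) = √(0.1944·0.8056·0.00691318) = √(0.00108255) = 0.0329.
z = (0.2781 − 0.1803)/0.0329 = 0.0978/0.0329 = 2.97.
p-value = P(Z > 2.973) ≈ 0.0015.

z = 2.97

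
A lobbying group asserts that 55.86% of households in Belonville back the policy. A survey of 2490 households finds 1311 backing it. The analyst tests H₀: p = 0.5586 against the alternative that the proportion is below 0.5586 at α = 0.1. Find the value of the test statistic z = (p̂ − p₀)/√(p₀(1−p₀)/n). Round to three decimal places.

p̂ = 1311/2490 = 0.52651.
Standard error under H₀: √(0.5586×0.4414/2490) = 0.00995.
z = (0.52651 − 0.5586)/0.00995 = -0.03209/0.00995 = -3.225.
p-value = P(Z < -3.225) ≈ 0.0006; since p < α = 0.1, reject H₀.

z = -3.225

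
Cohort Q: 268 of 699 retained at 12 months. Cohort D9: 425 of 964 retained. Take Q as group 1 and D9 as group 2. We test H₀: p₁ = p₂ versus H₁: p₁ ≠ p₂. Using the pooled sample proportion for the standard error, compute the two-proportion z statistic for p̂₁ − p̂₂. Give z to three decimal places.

p̂₁ = 268/699 ≈ 0.383405, p̂₂ = 425/964 ≈ 0.440871.
Pooled p̂ = (268+425)/(699+964) = 693/1663 = 0.416717.
SE = √(0.243064 × 0.00246796) = 0.024492.
z = (0.383405 − 0.440871)/0.024492 = -0.057466/0.024492 = -2.346.
p-value = 2·P(Z > 2.346) ≈ 0.0190.

z = -2.346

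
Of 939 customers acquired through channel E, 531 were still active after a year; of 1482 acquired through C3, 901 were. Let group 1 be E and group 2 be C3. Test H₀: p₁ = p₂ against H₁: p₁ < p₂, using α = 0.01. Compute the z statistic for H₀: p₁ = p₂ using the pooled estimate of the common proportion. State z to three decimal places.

p̂₁ = 531/939 ≈ 0.56550, p̂₂ = 901/1482 ≈ 0.60796.
Pooled p̂ = (531+901)/(939+1482) = 1432/2421 = 0.59149.
SE = √(p̂(1−p̂)(1/n₁+1/n₂)) = √(0.59149·0.40851·0.00173973) = √(0.000420369) = 0.02050.
z = (0.56550 − 0.60796)/0.02050 = -0.04246/0.02050 = -2.071.
p-value = P(Z < -2.071) ≈ 0.0192. With α = 0.01, fail to reject H₀.

z = -2.071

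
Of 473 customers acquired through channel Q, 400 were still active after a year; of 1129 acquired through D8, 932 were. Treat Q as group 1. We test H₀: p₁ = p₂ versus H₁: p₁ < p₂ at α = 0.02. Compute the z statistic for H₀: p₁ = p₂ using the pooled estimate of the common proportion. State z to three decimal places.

p̂₁ = 400/473 = 0.84567, p̂₂ = 932/1129 = 0.82551.
Pooled p̂ = (400+932)/(473+1129) = 1332/1602 = 0.83146.
SE = √(p̂(1−p̂)(1/n₁+1/n₂)) = √(0.83146·0.16854·0.0029999) = √(0.000420388) = 0.02050.
z = (0.84567 − 0.82551)/0.02050 = 0.02016/0.02050 = 0.983.
p-value = P(Z < 0.983) ≈ 0.8372; since p > α = 0.02, fail to reject H₀.

z = 0.983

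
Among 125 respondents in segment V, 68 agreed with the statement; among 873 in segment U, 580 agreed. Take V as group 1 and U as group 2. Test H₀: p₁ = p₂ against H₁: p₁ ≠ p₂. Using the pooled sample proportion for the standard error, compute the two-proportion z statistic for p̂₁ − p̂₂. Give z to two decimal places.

p̂₁ = 68/125 ≈ 0.5440, p̂₂ = 580/873 ≈ 0.6644.
Pooled p̂ = (68+580)/(125+873) = 648/998 = 0.6493.
SE = √(p̂(1−p̂)(1/n₁+1/n₂)) = √(0.6493·0.3507·0.00914548) = √(0.00208252) = 0.0456.
z = (0.5440 − 0.6644)/0.0456 = -0.1204/0.0456 = -2.64.

z = -2.64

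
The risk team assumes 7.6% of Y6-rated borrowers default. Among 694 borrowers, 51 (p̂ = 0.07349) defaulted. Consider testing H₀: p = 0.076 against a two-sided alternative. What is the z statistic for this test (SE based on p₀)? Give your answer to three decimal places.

p̂ = 51/694 ≈ 0.07349.
Standard error under H₀: √(0.076×0.924/694) = 0.01006.
z = (0.07349 − 0.076)/0.01006 = -0.00251/0.01006 = -0.250.
Two-sided p-value ≈ 2·Φ(−0.250) = 0.8027.

z = -0.250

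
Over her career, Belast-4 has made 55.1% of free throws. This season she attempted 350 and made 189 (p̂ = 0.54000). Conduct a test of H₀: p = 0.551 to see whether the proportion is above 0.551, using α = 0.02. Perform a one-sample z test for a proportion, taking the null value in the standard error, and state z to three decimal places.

z = -0.414

p̂ = 189/350 ≈ 0.54000.
Under H₀, SE = √(0.551·0.449/350) = √(0.000706854) = 0.02659.
z = (0.54000 − 0.551)/0.02659 = -0.01100/0.02659 = -0.414.
p-value = P(Z > -0.414) ≈ 0.6605. With α = 0.02, fail to reject H₀.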